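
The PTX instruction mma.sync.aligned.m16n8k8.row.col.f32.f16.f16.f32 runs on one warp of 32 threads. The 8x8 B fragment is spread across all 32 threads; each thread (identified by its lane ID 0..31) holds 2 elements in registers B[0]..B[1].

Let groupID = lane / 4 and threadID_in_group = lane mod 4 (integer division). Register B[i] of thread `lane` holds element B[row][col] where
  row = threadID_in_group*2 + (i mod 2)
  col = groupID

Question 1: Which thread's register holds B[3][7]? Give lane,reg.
c=7->g=7  r=3->t=1,b0=1
L=7*4+1=29  i=1=1

29,1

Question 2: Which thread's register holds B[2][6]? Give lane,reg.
c:6=>grp=6  r:2=>tig=1,lo=0
L=6*4+1=25  i=0=0

25,0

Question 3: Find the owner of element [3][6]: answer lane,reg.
25,1

c: 6->gid=6  r: 3->tid=1,i&1=1
L=6*4+1=25  i=1=1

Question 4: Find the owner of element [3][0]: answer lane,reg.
1,1

c: 0->gid=0  r: 3->tid=1,i&1=1
L=0*4+1=1  i=1=1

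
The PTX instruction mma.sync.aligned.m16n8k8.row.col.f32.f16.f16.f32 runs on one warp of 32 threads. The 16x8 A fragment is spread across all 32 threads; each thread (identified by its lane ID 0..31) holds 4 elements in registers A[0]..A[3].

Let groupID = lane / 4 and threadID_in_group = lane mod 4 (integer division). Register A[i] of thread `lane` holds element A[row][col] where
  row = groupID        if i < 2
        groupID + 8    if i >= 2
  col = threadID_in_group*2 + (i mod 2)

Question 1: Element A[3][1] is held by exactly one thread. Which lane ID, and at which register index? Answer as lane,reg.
12,1

r=3→G=3,rhi=0  c=1→T=0,p=1
L=3*4+0=12  i=0*2+1=1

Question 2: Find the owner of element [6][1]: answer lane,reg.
r:6=>grp=6,rB=0  c:1=>tig=0,lo=1
L=6*4+0=24  i=0*2+1=1

24,1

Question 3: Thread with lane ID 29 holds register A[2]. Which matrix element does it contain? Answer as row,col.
15,2

lane 29: gr=7 (29/4), th=1 (29%4)
i=2: r=7+8=15, c=1*2+0=2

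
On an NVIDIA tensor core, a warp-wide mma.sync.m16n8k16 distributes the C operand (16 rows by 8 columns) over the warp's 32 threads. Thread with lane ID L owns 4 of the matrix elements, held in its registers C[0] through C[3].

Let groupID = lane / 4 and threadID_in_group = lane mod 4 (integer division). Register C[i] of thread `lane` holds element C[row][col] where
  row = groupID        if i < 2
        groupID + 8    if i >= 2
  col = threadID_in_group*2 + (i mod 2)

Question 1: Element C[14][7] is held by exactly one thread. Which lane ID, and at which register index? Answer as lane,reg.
27,3

r=14->g=6,rb=1  c=7->t=3,b0=1
L=6*4+3=27  i=1*2+1=3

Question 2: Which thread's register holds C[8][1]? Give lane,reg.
r:8=>grp=0,rB=1  c:1=>tig=0,lo=1
L=0*4+0=0  i=1*2+1=3

0,3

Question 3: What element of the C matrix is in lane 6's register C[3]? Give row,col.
lane 6=>6/4=1, 6 mod 4=2
i=3  r:1+8=>9  c:2·2+1=>5

9,5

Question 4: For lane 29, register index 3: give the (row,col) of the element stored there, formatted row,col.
15,3

29: G=7,T=1
[3] (7+8,1*2+1) = (15,3)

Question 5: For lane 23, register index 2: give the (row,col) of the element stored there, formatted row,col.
13,6

lane 23: gr=5 (23/4), th=3 (23%4)
i=2: r=5+8=13, c=3*2+0=6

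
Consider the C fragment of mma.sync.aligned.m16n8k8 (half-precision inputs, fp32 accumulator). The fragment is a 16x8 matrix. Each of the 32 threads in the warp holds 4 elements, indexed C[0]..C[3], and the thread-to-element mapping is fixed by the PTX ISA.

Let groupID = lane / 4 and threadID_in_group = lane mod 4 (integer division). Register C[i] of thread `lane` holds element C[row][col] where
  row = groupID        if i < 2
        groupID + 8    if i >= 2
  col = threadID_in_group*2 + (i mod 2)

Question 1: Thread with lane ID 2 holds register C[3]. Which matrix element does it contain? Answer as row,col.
8,5

2: gid=0,tid=2
[3] (0+8,2*2+1) = (8,5)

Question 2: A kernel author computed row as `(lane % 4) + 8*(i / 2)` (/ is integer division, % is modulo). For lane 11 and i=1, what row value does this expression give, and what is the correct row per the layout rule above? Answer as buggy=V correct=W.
`(lane % 4) + 8*(i / 2)`[11,1]->3
lane 11: gid=2 (11/4), tid=3 (11%4)
i=1: r=2+0=2, c=3*2+1=7
row: 3 vs 2

buggy=3 correct=2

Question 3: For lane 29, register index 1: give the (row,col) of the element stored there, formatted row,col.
29: gr=7,th=1
[1] (7+0,1*2+1) = (7,3)

7,3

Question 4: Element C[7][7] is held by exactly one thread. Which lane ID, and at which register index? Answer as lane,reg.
r=7→G=7,rhi=0  c=7→T=3,p=1
L=7*4+3=31  i=0*2+1=1

31,1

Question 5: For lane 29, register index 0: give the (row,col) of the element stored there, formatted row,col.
29: gid=7,tid=1
[0] (7+0,1*2+0) = (7,2)

7,2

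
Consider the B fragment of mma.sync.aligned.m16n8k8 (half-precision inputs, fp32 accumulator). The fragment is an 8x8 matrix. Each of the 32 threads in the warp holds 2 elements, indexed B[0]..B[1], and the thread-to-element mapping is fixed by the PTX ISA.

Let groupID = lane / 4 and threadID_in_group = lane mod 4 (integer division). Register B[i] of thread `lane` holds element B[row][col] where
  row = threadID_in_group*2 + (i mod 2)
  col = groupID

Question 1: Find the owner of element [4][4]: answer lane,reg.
18,0

c:4=>grp=4  r:4=>tig=2,lo=0
L=4*4+2=18  i=0=0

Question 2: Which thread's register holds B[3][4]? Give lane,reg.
17,1

c: 4->gid=4  r: 3->tid=1,i&1=1
L=4*4+1=17  i=1=1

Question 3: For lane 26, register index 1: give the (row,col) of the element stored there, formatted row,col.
5,6

lane 26=>26/4=6, 26 mod 4=2
i=1  r:2·2+1=>5  c:6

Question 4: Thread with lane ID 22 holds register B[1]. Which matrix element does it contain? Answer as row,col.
lane 22: grp=5 (22/4), tig=2 (22%4)
i=1: r=2*2+1=5, c=grp=5

5,5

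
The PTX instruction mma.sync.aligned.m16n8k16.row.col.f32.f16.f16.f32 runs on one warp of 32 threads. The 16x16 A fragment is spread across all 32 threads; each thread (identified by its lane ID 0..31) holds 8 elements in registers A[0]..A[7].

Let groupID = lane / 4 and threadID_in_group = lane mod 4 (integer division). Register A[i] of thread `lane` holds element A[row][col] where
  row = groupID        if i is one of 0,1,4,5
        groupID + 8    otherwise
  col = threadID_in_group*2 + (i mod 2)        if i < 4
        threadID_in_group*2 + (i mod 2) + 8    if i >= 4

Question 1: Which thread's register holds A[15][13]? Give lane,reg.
30,7

r:15=>grp=7,rB=1  c:13=>cB=1,tig=2,lo=1
L=7*4+2=30  i=1*4+1*2+1=7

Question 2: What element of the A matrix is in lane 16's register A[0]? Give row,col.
lane 16=>16/4=4, 16 mod 4=0
i=0  r:4+0=>4  c:2·0+0+0=>0

4,0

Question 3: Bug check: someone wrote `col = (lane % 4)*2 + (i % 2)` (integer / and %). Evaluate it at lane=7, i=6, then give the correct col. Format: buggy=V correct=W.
buggy=6 correct=14

`(lane % 4)*2 + (i % 2)`[7,6]⇒6
lane 7: gr=1 (7/4), th=3 (7%4)
i=6: r=1+8=9, c=3*2+0+8=14
col: 6 vs 14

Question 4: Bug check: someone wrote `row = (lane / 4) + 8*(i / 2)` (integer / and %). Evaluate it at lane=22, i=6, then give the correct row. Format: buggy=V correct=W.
buggy=29 correct=13

`(lane / 4) + 8*(i / 2)`[22,6]->29
L=22->gid=22>>2=5, tid=22&3=2
[6]->row 5+8=13  col 2·2+0+8=12
row: 29 vs 13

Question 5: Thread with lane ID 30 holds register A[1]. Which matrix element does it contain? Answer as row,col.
L=30->g=30>>2=7, t=30&3=2
[1]->row 7+0=7  col 2·2+1+0=5

7,5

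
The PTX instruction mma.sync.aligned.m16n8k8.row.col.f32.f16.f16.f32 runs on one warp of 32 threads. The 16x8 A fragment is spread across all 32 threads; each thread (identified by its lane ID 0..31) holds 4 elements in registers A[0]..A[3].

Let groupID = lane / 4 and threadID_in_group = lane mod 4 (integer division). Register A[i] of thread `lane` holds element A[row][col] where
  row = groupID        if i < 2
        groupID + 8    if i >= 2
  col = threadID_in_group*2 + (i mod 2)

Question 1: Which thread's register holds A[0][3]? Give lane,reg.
r=0⇒gr=0,Rb=0  c=3⇒th=1,odd=1
L=0*4+1=1  i=0*2+1=1

1,1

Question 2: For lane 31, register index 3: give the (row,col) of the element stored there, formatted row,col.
15,7

lane 31: g=7 (31/4), t=3 (31%4)
i=3: r=7+8=15, c=3*2+1=7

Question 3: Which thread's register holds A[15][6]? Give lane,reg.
r=15⇒gr=7,Rb=1  c=6⇒th=3,odd=0
L=7*4+3=31  i=1*2+0=2

31,2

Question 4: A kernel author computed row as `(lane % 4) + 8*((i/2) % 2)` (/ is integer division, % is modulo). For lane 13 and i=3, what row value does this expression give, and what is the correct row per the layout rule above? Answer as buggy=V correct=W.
`(lane % 4) + 8*((i/2) % 2)`[13,3]->9
13: gid=3,tid=1
[3] (3+8,1*2+1) = (11,3)
row: 9 vs 11

buggy=9 correct=11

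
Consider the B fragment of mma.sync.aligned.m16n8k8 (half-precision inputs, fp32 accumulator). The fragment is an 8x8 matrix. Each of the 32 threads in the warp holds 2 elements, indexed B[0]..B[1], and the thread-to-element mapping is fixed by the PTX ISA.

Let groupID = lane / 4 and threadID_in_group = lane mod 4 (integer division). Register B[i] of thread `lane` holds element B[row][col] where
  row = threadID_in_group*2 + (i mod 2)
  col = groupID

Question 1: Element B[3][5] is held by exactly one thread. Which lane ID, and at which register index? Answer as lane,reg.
21,1

c: 5->gid=5  r: 3->tid=1,i&1=1
L=5*4+1=21  i=1=1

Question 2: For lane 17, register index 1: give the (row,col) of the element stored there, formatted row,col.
L=17->g=17>>2=4, t=17&3=1
[1]->row 1·2+1=3  col g=4

3,4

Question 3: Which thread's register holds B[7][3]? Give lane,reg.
c=3⇒gr=3  r=7⇒th=3,odd=1
L=3*4+3=15  i=1=1

15,1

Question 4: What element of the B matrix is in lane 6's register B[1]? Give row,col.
5,1

lane 6: gr=1 (6/4), th=2 (6%4)
i=1: r=2*2+1=5, c=gr=1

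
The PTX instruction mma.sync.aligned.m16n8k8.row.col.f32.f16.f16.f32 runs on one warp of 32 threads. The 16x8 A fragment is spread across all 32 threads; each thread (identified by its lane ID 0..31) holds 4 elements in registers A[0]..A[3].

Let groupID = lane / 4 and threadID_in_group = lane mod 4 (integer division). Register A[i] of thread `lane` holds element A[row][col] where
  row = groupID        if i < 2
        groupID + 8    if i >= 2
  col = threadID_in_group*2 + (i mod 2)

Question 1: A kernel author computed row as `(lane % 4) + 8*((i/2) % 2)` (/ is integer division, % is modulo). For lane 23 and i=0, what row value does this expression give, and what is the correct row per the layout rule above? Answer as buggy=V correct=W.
buggy=3 correct=5

`(lane % 4) + 8*((i/2) % 2)`[23,0]⇒3
lane 23: gr=5 (23/4), th=3 (23%4)
i=0: r=5+0=5, c=3*2+0=6
row: 3 vs 5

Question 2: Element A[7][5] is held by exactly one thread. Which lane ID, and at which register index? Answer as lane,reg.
r=7->g=7,rb=0  c=5->t=2,b0=1
L=7*4+2=30  i=0*2+1=1

30,1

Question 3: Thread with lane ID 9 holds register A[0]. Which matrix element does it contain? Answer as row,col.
2,2

9: gid=2,tid=1
[0] (2+0,1*2+0) = (2,2)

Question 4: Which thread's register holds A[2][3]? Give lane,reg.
r=2⇒gr=2,Rb=0  c=3⇒th=1,odd=1
L=2*4+1=9  i=0*2+1=1

9,1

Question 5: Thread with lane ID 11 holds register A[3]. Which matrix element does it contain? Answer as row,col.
11: G=2,T=3
[3] (2+8,3*2+1) = (10,7)

10,7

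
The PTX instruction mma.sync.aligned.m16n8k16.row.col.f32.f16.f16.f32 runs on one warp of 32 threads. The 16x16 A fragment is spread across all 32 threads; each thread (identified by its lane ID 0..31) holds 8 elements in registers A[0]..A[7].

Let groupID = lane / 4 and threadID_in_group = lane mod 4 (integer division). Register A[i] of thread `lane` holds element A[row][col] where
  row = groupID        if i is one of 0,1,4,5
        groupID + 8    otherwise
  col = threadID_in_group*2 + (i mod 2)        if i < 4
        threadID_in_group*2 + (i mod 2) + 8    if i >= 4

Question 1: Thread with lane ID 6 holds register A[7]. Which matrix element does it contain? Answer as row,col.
9,13

lane 6→6/4=1, 6 mod 4=2
i=7  r:1+8→9  c:2·2+1+8→13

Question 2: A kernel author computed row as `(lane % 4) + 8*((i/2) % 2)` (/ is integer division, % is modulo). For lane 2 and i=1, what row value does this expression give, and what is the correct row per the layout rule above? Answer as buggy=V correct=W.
`(lane % 4) + 8*((i/2) % 2)`[2,1]->2
lane 2: gid=0 (2/4), tid=2 (2%4)
i=1: r=0+0=0, c=2*2+1+0=5
row: 2 vs 0

buggy=2 correct=0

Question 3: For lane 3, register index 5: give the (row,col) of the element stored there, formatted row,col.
L=3⇒gr=3>>2=0, th=3&3=3
[5]⇒row 0+0=0  col 3·2+1+8=15

0,15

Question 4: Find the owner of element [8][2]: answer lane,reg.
1,2

r=8->g=0,rb=1  c=2->cb=0,t=1,b0=0
L=0*4+1=1  i=0*4+1*2+0=2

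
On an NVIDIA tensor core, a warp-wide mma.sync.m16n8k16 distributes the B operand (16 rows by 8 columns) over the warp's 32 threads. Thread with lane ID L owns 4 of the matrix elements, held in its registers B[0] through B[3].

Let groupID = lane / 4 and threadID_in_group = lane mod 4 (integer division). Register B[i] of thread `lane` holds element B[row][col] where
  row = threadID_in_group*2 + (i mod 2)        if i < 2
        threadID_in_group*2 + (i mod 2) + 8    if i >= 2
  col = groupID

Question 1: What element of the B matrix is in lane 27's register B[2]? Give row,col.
lane 27⇒27/4=6, 27 mod 4=3
i=2  r:2·3+0+8⇒14  c:6

14,6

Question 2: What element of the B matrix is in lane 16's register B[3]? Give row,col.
L=16⇒gr=16>>2=4, th=16&3=0
[3]⇒row 0·2+1+8=9  col gr=4

9,4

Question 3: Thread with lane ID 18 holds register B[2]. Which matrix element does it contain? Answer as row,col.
lane 18: grp=4 (18/4), tig=2 (18%4)
i=2: r=2*2+0+8=12, c=grp=4

12,4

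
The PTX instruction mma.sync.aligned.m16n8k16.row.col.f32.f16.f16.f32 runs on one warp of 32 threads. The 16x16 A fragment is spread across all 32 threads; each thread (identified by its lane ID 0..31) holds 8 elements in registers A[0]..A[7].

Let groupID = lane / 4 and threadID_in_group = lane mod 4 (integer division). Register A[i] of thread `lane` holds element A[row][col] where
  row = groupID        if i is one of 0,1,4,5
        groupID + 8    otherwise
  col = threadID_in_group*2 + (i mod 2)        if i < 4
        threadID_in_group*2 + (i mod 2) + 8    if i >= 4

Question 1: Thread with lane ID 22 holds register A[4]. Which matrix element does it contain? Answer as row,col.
L=22⇒gr=22>>2=5, th=22&3=2
[4]⇒row 5+0=5  col 2·2+0+8=12

5,12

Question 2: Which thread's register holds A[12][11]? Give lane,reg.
r: 12->gid=4,r8=1  c: 11->c8=1,tid=1,i&1=1
L=4*4+1=17  i=1*4+1*2+1=7

17,7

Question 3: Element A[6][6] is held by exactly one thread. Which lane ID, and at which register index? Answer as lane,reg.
r=6->g=6,rb=0  c=6->cb=0,t=3,b0=0
L=6*4+3=27  i=0*4+0*2+0=0

27,0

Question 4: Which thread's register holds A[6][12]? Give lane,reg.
26,4

r=6→G=6,rhi=0  c=12→chi=1,T=2,p=0
L=6*4+2=26  i=1*4+0*2+0=4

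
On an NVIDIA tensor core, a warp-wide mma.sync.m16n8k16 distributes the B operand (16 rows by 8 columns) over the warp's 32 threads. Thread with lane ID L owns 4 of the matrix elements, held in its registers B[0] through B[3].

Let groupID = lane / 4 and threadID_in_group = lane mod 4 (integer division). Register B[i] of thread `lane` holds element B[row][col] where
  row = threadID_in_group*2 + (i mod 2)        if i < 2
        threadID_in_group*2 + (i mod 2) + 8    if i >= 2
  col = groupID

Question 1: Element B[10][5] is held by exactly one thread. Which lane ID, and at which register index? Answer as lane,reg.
c=5→G=5  r=10→rhi=1,T=1,p=0
L=5*4+1=21  i=1*2+0=2

21,2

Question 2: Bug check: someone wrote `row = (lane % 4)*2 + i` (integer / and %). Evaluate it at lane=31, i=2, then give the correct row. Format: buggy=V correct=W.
`(lane % 4)*2 + i`[31,2]->8
31: gid=7,tid=3
[2] (3*2+0+8,7) = (14,7)
row: 8 vs 14

buggy=8 correct=14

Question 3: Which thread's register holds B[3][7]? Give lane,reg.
c=7->g=7  r=3->rb=0,t=1,b0=1
L=7*4+1=29  i=0*2+1=1

29,1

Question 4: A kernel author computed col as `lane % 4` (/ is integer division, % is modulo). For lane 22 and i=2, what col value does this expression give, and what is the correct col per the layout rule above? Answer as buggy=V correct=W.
`lane % 4`[22,2]->2
lane 22: gid=5 (22/4), tid=2 (22%4)
i=2: r=2*2+0+8=12, c=gid=5
col: 2 vs 5

buggy=2 correct=5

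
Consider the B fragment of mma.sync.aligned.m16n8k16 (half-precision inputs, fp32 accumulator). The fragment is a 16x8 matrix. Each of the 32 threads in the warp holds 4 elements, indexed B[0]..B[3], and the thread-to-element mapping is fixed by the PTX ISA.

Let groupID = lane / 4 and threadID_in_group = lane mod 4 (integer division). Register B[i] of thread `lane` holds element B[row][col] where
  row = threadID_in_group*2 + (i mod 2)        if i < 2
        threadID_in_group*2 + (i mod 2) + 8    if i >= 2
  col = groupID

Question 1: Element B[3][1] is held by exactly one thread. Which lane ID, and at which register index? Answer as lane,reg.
5,1

c=1->g=1  r=3->rb=0,t=1,b0=1
L=1*4+1=5  i=0*2+1=1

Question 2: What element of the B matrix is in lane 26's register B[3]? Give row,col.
lane 26⇒26/4=6, 26 mod 4=2
i=3  r:2·2+1+8⇒13  c:6

13,6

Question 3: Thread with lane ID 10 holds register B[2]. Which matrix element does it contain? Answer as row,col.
12,2

10: G=2,T=2
[2] (2*2+0+8,2) = (12,2)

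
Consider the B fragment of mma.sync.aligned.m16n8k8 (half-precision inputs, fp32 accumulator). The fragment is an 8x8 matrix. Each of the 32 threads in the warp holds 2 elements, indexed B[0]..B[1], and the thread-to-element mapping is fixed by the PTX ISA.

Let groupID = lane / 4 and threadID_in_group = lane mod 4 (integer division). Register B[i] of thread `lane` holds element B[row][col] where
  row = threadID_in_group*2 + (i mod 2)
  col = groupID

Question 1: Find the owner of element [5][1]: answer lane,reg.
c=1⇒gr=1  r=5⇒th=2,odd=1
L=1*4+2=6  i=1=1

6,1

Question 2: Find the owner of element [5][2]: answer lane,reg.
c=2⇒gr=2  r=5⇒th=2,odd=1
L=2*4+2=10  i=1=1

10,1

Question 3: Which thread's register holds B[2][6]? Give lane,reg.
25,0

c=6→G=6  r=2→T=1,p=0
L=6*4+1=25  i=0=0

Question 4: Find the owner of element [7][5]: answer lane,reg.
c=5->g=5  r=7->t=3,b0=1
L=5*4+3=23  i=1=1

23,1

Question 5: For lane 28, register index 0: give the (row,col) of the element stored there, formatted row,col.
L=28→G=28>>2=7, T=28&3=0
[0]→row 0·2+0=0  col G=7

0,7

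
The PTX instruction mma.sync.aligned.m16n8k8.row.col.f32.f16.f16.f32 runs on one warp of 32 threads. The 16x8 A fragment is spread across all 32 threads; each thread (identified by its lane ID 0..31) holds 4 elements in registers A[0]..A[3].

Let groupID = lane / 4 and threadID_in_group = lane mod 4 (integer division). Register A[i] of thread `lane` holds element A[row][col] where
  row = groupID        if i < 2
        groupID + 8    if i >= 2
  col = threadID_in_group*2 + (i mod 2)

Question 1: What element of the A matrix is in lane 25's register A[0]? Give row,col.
6,2

L=25->gid=25>>2=6, tid=25&3=1
[0]->row 6+0=6  col 1·2+0=2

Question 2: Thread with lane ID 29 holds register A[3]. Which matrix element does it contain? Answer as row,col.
15,3

L=29→G=29>>2=7, T=29&3=1
[3]→row 7+8=15  col 1·2+1=3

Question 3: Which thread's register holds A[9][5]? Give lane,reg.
6,3

r=9⇒gr=1,Rb=1  c=5⇒th=2,odd=1
L=1*4+2=6  i=1*2+1=3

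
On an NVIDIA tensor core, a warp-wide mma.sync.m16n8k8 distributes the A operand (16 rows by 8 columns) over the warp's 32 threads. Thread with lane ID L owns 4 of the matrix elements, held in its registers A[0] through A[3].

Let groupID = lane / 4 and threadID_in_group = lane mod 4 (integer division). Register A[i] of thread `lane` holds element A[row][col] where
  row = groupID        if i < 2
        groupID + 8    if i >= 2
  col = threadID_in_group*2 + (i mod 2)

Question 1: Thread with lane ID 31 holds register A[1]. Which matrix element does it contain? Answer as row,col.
7,7

lane 31→31/4=7, 31 mod 4=3
i=1  r:7+0→7  c:2·3+1→7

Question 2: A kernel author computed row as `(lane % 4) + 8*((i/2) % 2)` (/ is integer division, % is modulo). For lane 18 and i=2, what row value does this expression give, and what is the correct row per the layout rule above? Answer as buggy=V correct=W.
`(lane % 4) + 8*((i/2) % 2)`[18,2]→10
lane 18: G=4 (18/4), T=2 (18%4)
i=2: r=4+8=12, c=2*2+0=4
row: 10 vs 12

buggy=10 correct=12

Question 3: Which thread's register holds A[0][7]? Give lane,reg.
r=0→G=0,rhi=0  c=7→T=3,p=1
L=0*4+3=3  i=0*2+1=1

3,1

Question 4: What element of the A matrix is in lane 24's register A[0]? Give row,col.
L=24->gid=24>>2=6, tid=24&3=0
[0]->row 6+0=6  col 0·2+0=0

6,0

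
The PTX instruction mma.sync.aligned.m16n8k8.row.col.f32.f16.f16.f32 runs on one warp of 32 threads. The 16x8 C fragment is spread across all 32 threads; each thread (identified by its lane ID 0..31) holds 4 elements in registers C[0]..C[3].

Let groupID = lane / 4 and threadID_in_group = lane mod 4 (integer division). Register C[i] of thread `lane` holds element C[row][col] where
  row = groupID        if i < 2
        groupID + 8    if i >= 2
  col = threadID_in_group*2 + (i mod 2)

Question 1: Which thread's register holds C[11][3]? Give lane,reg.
13,3

r:11=>grp=3,rB=1  c:3=>tig=1,lo=1
L=3*4+1=13  i=1*2+1=3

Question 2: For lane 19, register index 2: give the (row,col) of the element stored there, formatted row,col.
12,6

L=19=>grp=19>>2=4, tig=19&3=3
[2]=>row 4+8=12  col 3·2+0=6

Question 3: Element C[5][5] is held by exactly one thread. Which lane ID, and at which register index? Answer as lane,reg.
r=5->g=5,rb=0  c=5->t=2,b0=1
L=5*4+2=22  i=0*2+1=1

22,1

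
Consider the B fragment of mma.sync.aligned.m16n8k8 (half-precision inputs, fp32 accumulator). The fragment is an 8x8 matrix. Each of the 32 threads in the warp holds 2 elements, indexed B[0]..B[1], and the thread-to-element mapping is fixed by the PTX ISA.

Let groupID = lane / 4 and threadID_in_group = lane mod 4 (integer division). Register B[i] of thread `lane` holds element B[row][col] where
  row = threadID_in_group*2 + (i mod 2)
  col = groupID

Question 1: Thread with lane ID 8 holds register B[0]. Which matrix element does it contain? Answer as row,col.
8: grp=2,tig=0
[0] (0*2+0,2) = (0,2)

0,2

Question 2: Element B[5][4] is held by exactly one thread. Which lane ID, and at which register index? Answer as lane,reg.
18,1

c:4=>grp=4  r:5=>tig=2,lo=1
L=4*4+2=18  i=1=1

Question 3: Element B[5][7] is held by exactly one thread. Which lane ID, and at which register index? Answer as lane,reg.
c=7->g=7  r=5->t=2,b0=1
L=7*4+2=30  i=1=1

30,1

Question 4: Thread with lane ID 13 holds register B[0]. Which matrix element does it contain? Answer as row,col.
L=13=>grp=13>>2=3, tig=13&3=1
[0]=>row 1·2+0=2  col grp=3

2,3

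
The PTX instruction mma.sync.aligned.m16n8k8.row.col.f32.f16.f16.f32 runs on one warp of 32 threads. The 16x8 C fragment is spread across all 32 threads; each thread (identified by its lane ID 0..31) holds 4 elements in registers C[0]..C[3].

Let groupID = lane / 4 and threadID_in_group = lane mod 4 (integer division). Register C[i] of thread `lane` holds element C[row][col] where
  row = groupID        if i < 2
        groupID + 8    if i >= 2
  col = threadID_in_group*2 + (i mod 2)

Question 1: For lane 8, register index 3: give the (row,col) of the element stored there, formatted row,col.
lane 8: g=2 (8/4), t=0 (8%4)
i=3: r=2+8=10, c=0*2+1=1

10,1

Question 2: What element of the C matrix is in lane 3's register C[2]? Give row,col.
3: grp=0,tig=3
[2] (0+8,3*2+0) = (8,6)

8,6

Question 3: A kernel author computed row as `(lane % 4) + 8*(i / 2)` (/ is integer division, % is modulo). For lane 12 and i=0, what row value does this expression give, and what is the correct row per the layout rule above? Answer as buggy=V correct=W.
`(lane % 4) + 8*(i / 2)`[12,0]=>0
lane 12=>12/4=3, 12 mod 4=0
i=0  r:3+0=>3  c:2·0+0=>0
row: 0 vs 3

buggy=0 correct=3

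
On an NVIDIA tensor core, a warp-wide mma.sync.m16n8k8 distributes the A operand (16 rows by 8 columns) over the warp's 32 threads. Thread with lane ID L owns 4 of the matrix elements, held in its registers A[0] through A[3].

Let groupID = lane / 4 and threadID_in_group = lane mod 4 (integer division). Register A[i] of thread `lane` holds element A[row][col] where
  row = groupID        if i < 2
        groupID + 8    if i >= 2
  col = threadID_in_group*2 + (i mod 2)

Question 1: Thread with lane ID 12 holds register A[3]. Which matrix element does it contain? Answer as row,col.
lane 12: gid=3 (12/4), tid=0 (12%4)
i=3: r=3+8=11, c=0*2+1=1

11,1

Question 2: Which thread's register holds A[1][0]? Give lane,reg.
r=1⇒gr=1,Rb=0  c=0⇒th=0,odd=0
L=1*4+0=4  i=0*2+0=0

4,0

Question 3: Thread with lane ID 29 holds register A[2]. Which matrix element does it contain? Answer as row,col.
15,2

lane 29: G=7 (29/4), T=1 (29%4)
i=2: r=7+8=15, c=1*2+0=2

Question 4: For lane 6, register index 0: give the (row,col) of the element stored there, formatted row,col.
lane 6: g=1 (6/4), t=2 (6%4)
i=0: r=1+0=1, c=2*2+0=4

1,4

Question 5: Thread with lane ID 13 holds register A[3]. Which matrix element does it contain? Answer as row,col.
lane 13⇒13/4=3, 13 mod 4=1
i=3  r:3+8⇒11  c:2·1+1⇒3

11,3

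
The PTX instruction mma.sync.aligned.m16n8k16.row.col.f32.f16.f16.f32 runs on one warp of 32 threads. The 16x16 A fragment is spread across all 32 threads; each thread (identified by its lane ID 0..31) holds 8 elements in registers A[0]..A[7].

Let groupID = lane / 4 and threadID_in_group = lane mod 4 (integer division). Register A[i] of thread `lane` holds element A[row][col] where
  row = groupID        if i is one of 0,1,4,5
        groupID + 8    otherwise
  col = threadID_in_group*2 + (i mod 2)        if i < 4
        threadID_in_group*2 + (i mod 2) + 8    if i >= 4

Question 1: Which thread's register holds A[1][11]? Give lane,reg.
5,5

r=1⇒gr=1,Rb=0  c=11⇒Cb=1,th=1,odd=1
L=1*4+1=5  i=1*4+0*2+1=5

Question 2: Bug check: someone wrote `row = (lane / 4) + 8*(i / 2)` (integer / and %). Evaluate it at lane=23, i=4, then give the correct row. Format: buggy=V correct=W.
buggy=21 correct=5

`(lane / 4) + 8*(i / 2)`[23,4]→21
L=23→G=23>>2=5, T=23&3=3
[4]→row 5+0=5  col 3·2+0+8=14
row: 21 vs 5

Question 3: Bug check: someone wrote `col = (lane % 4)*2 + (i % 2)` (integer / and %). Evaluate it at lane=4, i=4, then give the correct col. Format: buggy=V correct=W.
buggy=0 correct=8

`(lane % 4)*2 + (i % 2)`[4,4]=>0
4: grp=1,tig=0
[4] (1+0,0*2+0+8) = (1,8)
col: 0 vs 8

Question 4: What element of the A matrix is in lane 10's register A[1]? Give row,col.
lane 10->10/4=2, 10 mod 4=2
i=1  r:2+0->2  c:2·2+1+0->5

2,5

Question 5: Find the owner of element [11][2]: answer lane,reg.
13,2

r=11⇒gr=3,Rb=1  c=2⇒Cb=0,th=1,odd=0
L=3*4+1=13  i=0*4+1*2+0=2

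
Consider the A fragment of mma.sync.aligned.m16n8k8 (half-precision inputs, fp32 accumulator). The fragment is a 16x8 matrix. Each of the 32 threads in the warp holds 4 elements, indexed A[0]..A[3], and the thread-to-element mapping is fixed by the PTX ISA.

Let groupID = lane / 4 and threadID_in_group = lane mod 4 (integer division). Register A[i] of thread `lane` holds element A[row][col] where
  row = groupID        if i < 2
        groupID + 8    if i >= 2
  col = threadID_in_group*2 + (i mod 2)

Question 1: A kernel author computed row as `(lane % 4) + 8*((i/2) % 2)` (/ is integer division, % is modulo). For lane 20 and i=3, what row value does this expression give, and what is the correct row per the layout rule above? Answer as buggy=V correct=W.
buggy=8 correct=13

`(lane % 4) + 8*((i/2) % 2)`[20,3]⇒8
lane 20⇒20/4=5, 20 mod 4=0
i=3  r:5+8⇒13  c:2·0+1⇒1
row: 8 vs 13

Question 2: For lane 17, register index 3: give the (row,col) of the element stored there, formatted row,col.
12,3

lane 17→17/4=4, 17 mod 4=1
i=3  r:4+8→12  c:2·1+1→3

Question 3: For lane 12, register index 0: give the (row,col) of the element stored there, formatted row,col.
3,0

lane 12: gid=3 (12/4), tid=0 (12%4)
i=0: r=3+0=3, c=0*2+0=0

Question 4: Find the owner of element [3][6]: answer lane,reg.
15,0

r:3=>grp=3,rB=0  c:6=>tig=3,lo=0
L=3*4+3=15  i=0*2+0=0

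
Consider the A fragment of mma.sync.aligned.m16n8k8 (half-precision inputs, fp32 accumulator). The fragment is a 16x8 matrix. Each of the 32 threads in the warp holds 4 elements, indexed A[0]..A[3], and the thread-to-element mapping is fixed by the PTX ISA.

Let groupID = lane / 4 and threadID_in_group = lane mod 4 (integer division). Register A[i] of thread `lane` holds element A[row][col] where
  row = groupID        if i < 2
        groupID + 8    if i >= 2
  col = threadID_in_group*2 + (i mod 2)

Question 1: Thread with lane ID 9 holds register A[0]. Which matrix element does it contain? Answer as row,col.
2,2

lane 9: G=2 (9/4), T=1 (9%4)
i=0: r=2+0=2, c=1*2+0=2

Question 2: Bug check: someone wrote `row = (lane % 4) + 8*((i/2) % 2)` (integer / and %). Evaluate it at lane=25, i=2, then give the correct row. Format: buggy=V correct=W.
buggy=9 correct=14

`(lane % 4) + 8*((i/2) % 2)`[25,2]→9
25: G=6,T=1
[2] (6+8,1*2+0) = (14,2)
row: 9 vs 14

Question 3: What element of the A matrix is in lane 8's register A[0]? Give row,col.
2,0

8: gr=2,th=0
[0] (2+0,0*2+0) = (2,0)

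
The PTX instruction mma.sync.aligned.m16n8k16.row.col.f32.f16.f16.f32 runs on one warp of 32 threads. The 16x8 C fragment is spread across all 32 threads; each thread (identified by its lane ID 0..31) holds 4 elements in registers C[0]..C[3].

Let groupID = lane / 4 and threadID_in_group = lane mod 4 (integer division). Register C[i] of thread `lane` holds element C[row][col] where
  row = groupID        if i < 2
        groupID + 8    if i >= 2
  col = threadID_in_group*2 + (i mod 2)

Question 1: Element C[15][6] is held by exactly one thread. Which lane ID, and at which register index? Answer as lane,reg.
r=15→G=7,rhi=1  c=6→T=3,p=0
L=7*4+3=31  i=1*2+0=2

31,2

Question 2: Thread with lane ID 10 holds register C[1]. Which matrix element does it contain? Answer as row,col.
2,5

L=10->gid=10>>2=2, tid=10&3=2
[1]->row 2+0=2  col 2·2+1=5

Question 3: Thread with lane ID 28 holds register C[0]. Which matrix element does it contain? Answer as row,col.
L=28->g=28>>2=7, t=28&3=0
[0]->row 7+0=7  col 0·2+0=0

7,0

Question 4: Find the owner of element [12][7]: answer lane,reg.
r=12→G=4,rhi=1  c=7→T=3,p=1
L=4*4+3=19  i=1*2+1=3

19,3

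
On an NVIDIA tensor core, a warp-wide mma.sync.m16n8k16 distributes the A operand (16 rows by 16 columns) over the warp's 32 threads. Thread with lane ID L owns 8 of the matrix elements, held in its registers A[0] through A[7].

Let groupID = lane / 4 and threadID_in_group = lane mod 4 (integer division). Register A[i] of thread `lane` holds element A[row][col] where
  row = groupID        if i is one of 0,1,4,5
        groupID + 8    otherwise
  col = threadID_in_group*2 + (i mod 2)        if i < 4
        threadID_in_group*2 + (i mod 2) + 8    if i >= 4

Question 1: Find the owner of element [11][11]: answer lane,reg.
r=11->g=3,rb=1  c=11->cb=1,t=1,b0=1
L=3*4+1=13  i=1*4+1*2+1=7

13,7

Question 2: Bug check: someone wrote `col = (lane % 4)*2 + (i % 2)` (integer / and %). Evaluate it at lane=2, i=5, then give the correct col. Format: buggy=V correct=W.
`(lane % 4)*2 + (i % 2)`[2,5]=>5
2: grp=0,tig=2
[5] (0+0,2*2+1+8) = (0,13)
col: 5 vs 13

buggy=5 correct=13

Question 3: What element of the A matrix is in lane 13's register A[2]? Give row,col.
11,2

L=13=>grp=13>>2=3, tig=13&3=1
[2]=>row 3+8=11  col 1·2+0+0=2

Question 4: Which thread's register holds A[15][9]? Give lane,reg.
28,7

r=15⇒gr=7,Rb=1  c=9⇒Cb=1,th=0,odd=1
L=7*4+0=28  i=1*4+1*2+1=7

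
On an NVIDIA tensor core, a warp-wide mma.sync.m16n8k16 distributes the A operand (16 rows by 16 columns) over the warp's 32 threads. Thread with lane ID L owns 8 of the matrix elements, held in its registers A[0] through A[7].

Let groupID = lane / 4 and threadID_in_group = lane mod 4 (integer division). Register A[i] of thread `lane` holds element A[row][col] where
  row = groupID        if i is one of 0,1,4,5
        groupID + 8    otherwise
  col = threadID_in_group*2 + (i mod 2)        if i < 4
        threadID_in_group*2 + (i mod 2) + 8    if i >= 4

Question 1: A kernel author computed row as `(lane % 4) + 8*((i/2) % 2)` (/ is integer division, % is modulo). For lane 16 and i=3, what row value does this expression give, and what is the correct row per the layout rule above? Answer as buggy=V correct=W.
`(lane % 4) + 8*((i/2) % 2)`[16,3]->8
lane 16: gid=4 (16/4), tid=0 (16%4)
i=3: r=4+8=12, c=0*2+1+0=1
row: 8 vs 12

buggy=8 correct=12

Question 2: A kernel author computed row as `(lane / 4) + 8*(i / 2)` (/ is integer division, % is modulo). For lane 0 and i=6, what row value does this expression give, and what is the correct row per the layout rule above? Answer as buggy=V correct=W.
`(lane / 4) + 8*(i / 2)`[0,6]⇒24
lane 0⇒0/4=0, 0 mod 4=0
i=6  r:0+8⇒8  c:2·0+0+8⇒8
row: 24 vs 8

buggy=24 correct=8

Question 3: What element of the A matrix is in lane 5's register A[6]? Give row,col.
L=5→G=5>>2=1, T=5&3=1
[6]→row 1+8=9  col 1·2+0+8=10

9,10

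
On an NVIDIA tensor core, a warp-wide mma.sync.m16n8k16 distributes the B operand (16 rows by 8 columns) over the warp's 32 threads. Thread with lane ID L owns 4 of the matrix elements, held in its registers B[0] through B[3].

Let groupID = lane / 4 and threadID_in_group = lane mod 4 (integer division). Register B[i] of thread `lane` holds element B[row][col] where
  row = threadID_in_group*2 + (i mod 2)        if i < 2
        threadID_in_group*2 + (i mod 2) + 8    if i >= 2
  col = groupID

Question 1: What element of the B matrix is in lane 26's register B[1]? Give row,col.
lane 26: grp=6 (26/4), tig=2 (26%4)
i=1: r=2*2+1+0=5, c=grp=6

5,6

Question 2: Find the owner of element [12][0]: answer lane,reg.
2,2

c=0⇒gr=0  r=12⇒Rb=1,th=2,odd=0
L=0*4+2=2  i=1*2+0=2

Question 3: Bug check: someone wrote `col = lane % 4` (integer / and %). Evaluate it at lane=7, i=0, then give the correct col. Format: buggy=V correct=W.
buggy=3 correct=1

`lane % 4`[7,0]->3
lane 7->7/4=1, 7 mod 4=3
i=0  r:2·3+0+0->6  c:1
col: 3 vs 1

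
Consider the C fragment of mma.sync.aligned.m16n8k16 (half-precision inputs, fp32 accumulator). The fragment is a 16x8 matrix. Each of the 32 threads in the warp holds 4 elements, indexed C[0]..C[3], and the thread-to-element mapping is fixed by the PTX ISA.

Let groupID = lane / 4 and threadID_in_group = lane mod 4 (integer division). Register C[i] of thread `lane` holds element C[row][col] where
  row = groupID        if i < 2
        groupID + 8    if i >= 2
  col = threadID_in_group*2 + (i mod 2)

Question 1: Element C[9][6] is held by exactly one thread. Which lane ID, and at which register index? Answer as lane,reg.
7,2

r=9→G=1,rhi=1  c=6→T=3,p=0
L=1*4+3=7  i=1*2+0=2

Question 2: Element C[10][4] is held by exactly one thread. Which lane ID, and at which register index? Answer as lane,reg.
r=10⇒gr=2,Rb=1  c=4⇒th=2,odd=0
L=2*4+2=10  i=1*2+0=2

10,2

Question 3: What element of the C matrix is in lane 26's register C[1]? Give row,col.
26: grp=6,tig=2
[1] (6+0,2*2+1) = (6,5)

6,5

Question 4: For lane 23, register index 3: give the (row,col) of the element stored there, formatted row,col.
L=23⇒gr=23>>2=5, th=23&3=3
[3]⇒row 5+8=13  col 3·2+1=7

13,7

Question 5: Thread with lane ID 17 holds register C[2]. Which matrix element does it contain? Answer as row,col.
12,2

lane 17->17/4=4, 17 mod 4=1
i=2  r:4+8->12  c:2·1+0->2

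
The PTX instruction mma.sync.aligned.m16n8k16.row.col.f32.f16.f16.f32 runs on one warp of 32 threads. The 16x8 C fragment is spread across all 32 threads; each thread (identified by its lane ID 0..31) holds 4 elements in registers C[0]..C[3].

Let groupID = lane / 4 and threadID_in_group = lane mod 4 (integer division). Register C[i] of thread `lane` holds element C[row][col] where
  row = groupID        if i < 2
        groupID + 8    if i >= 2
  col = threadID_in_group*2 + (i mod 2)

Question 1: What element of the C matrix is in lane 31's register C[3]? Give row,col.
31: gr=7,th=3
[3] (7+8,3*2+1) = (15,7)

15,7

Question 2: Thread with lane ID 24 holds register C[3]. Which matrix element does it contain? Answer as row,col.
24: grp=6,tig=0
[3] (6+8,0*2+1) = (14,1)

14,1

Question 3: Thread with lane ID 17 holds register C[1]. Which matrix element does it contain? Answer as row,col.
4,3

lane 17→17/4=4, 17 mod 4=1
i=1  r:4+0→4  c:2·1+1→3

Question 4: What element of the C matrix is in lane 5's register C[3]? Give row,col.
9,3

lane 5⇒5/4=1, 5 mod 4=1
i=3  r:1+8⇒9  c:2·1+1⇒3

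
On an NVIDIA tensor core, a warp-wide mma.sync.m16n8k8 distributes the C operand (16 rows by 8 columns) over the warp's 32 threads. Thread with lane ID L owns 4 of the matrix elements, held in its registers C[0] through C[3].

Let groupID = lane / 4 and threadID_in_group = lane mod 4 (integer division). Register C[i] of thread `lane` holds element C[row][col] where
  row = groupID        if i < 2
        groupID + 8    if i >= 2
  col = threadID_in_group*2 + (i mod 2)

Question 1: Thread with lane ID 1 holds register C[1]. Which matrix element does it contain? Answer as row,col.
0,3

L=1=>grp=1>>2=0, tig=1&3=1
[1]=>row 0+0=0  col 1·2+1=3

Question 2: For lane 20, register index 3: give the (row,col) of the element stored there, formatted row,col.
L=20⇒gr=20>>2=5, th=20&3=0
[3]⇒row 5+8=13  col 0·2+1=1

13,1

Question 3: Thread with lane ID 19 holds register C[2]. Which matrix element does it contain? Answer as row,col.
12,6

L=19->gid=19>>2=4, tid=19&3=3
[2]->row 4+8=12  col 3·2+0=6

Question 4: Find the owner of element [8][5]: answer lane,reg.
r=8->g=0,rb=1  c=5->t=2,b0=1
L=0*4+2=2  i=1*2+1=3

2,3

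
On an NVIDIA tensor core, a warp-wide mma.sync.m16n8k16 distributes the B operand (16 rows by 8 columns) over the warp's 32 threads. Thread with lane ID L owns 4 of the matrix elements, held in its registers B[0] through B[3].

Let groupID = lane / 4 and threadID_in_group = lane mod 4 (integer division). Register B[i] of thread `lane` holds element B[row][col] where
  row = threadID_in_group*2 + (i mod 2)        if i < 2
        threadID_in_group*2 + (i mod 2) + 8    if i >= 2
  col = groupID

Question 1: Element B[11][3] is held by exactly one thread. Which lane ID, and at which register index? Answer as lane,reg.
c: 3->gid=3  r: 11->r8=1,tid=1,i&1=1
L=3*4+1=13  i=1*2+1=3

13,3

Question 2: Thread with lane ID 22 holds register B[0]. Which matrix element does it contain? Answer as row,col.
lane 22=>22/4=5, 22 mod 4=2
i=0  r:2·2+0+0=>4  c:5

4,5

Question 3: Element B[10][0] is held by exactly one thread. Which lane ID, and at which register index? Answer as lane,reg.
1,2

c=0->g=0  r=10->rb=1,t=1,b0=0
L=0*4+1=1  i=1*2+0=2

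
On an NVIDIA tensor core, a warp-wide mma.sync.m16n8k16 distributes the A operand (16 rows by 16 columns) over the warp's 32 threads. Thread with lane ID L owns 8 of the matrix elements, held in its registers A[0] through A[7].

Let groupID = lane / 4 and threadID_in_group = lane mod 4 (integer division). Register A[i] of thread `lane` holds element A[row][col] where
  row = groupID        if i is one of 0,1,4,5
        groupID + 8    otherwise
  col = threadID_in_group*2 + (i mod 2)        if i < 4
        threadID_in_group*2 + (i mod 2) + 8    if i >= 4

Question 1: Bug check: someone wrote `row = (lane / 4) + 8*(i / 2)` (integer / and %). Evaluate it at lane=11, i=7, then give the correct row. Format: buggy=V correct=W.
`(lane / 4) + 8*(i / 2)`[11,7]⇒26
L=11⇒gr=11>>2=2, th=11&3=3
[7]⇒row 2+8=10  col 3·2+1+8=15
row: 26 vs 10

buggy=26 correct=10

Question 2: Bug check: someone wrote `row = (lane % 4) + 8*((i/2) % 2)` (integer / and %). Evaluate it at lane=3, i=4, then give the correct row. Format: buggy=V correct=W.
`(lane % 4) + 8*((i/2) % 2)`[3,4]->3
lane 3: gid=0 (3/4), tid=3 (3%4)
i=4: r=0+0=0, c=3*2+0+8=14
row: 3 vs 0

buggy=3 correct=0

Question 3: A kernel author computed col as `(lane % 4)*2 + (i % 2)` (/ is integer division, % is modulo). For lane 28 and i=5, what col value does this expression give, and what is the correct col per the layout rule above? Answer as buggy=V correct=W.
buggy=1 correct=9

`(lane % 4)*2 + (i % 2)`[28,5]⇒1
L=28⇒gr=28>>2=7, th=28&3=0
[5]⇒row 7+0=7  col 0·2+1+8=9
col: 1 vs 9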